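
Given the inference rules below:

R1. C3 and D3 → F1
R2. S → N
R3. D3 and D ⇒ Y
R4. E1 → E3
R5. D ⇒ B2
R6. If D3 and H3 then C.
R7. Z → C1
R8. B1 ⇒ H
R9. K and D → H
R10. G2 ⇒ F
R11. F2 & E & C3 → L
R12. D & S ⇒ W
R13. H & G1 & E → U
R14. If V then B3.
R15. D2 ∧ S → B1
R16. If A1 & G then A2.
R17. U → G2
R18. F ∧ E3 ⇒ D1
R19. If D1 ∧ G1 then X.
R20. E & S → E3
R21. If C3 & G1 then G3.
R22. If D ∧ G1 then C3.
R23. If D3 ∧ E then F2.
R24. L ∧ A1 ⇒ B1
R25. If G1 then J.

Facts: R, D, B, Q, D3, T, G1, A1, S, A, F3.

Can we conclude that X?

Forward chaining from the given facts derives: N, Y, B2, W, C3, J, F1, G3.
The only rule concluding X is R19, which needs D1; that is never established.

No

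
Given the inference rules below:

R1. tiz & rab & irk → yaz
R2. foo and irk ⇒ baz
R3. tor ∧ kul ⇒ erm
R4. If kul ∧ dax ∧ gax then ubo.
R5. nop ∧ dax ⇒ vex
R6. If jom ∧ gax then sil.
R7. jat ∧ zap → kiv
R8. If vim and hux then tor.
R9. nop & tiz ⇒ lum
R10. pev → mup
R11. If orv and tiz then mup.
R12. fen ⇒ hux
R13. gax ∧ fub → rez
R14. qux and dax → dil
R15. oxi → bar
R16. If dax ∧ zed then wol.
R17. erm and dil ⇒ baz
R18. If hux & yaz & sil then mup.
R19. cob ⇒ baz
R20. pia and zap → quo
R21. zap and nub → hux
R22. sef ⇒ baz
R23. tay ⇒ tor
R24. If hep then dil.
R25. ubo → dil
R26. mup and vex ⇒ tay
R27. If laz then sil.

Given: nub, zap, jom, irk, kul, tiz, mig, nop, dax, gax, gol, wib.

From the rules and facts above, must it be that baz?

Forward chaining from the given facts derives: ubo, vex, sil, lum, hux, dil.
Rules concluding baz: R2 needs foo; R17 needs erm; R19 needs cob; R22 needs sef — none of these are established.

No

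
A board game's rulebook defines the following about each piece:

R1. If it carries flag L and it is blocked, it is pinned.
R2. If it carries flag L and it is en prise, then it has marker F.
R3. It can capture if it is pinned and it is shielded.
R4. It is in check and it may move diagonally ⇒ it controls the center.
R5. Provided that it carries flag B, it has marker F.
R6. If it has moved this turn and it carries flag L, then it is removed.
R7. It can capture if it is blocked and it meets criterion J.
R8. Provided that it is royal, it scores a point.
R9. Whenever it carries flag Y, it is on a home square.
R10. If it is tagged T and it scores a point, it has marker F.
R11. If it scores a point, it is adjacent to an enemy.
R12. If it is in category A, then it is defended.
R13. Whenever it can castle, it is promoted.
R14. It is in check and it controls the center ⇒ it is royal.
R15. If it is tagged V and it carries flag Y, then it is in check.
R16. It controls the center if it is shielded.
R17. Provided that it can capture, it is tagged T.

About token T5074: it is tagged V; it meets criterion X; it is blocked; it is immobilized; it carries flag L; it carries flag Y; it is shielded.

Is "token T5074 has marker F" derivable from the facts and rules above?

Yes

By R1 (it carries flag L, it is blocked): it is pinned.
By R3 (it is pinned, it is shielded): it can capture.
By R15 (it is tagged V, it carries flag Y): it is in check.
By R16 (it is shielded): it controls the center.
By R17 (it can capture): it is tagged T.
By R14 (it is in check, it controls the center): it is royal.
By R8 (it is royal): it scores a point.
By R10 (it is tagged T, it scores a point): it has marker F.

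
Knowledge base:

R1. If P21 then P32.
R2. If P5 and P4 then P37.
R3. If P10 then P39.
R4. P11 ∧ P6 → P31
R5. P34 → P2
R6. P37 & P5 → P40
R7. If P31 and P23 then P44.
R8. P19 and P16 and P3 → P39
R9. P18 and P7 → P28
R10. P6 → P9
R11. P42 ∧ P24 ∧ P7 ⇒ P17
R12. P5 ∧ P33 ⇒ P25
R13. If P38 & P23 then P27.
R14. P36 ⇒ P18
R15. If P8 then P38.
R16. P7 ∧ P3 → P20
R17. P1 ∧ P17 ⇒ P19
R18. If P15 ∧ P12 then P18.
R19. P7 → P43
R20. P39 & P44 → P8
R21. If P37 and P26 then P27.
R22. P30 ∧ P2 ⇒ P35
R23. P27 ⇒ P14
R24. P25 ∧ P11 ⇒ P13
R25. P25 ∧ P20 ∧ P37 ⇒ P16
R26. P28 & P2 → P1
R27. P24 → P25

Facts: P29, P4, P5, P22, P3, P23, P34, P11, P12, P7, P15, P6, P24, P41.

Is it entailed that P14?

No

Forward chaining from the given facts derives: P37, P31, P2, P40, P44, P9, P20, P18, P43, P25, P28, P13, P16, P1.
The only rule concluding P14 is R23, which needs P27; that is never established.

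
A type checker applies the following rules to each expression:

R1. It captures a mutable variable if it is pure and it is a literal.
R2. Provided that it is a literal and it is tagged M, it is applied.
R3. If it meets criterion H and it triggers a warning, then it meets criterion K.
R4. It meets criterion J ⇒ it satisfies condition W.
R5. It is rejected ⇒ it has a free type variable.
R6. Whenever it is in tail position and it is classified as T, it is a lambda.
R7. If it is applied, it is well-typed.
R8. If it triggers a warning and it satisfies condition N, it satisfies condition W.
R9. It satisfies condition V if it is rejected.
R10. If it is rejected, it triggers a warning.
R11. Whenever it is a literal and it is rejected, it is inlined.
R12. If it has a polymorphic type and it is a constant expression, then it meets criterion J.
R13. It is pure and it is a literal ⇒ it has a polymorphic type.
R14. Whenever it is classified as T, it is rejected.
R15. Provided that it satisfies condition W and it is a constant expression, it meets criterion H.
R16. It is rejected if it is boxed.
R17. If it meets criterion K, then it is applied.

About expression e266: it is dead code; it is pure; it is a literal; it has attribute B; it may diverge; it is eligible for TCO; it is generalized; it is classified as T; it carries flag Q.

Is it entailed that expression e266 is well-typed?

No

Forward chaining from the given facts derives: captures a mutable variable, has a polymorphic type, is rejected, has a free type variable, satisfies condition V, triggers a warning, is inlined.
The only rule concluding "it is well-typed" is R7, which needs "it is applied"; that is never established.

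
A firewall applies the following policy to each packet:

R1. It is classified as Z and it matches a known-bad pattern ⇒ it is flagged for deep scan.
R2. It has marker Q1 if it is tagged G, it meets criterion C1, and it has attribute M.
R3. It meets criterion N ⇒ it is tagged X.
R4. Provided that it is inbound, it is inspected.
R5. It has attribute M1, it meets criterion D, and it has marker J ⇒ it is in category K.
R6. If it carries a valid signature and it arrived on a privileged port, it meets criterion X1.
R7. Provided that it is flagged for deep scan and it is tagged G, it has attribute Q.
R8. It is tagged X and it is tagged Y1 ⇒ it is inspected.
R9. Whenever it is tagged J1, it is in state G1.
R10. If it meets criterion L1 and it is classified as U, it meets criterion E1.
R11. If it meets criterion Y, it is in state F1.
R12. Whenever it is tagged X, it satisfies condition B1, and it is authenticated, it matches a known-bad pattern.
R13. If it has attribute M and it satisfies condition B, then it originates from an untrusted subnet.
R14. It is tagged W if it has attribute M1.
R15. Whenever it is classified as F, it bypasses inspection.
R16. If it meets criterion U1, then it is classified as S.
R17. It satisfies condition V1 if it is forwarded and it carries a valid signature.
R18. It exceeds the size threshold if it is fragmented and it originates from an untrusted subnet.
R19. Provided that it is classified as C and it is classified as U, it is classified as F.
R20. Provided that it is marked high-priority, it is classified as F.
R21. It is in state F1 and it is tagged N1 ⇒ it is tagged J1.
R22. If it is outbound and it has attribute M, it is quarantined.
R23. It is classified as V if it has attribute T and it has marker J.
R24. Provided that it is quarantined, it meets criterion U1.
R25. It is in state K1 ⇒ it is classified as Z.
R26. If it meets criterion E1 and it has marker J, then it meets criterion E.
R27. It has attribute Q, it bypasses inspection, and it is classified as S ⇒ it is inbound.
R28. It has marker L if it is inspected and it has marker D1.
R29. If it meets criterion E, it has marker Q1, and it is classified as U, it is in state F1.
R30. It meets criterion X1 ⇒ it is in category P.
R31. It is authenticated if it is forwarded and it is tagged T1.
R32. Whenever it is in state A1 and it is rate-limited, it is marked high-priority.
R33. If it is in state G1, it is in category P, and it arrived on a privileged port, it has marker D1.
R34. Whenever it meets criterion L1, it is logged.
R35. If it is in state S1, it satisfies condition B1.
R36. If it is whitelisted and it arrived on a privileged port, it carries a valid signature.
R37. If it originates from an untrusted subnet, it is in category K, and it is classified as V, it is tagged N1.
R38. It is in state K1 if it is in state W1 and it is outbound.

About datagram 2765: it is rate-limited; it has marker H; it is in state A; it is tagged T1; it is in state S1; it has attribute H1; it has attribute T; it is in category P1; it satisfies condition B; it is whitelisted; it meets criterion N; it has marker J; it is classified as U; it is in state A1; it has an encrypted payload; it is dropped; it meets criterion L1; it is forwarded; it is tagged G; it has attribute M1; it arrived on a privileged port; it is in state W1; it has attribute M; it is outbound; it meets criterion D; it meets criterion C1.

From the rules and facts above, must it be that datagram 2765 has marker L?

By R2 (it is tagged G, it meets criterion C1, it has attribute M): it has marker Q1.
By R3 (it meets criterion N): it is tagged X.
By R5 (it has attribute M1, it meets criterion D, it has marker J): it is in category K.
By R10 (it meets criterion L1, it is classified as U): it meets criterion E1.
By R13 (it has attribute M, it satisfies condition B): it originates from an untrusted subnet.
By R22 (it is outbound, it has attribute M): it is quarantined.
By R23 (it has attribute T, it has marker J): it is classified as V.
By R24 (it is quarantined): it meets criterion U1.
By R26 (it meets criterion E1, it has marker J): it meets criterion E.
By R29 (it meets criterion E, it has marker Q1, it is classified as U): it is in state F1.
By R31 (it is forwarded, it is tagged T1): it is authenticated.
By R32 (it is in state A1, it is rate-limited): it is marked high-priority.
By R35 (it is in state S1): it satisfies condition B1.
By R36 (it is whitelisted, it arrived on a privileged port): it carries a valid signature.
By R37 (it originates from an untrusted subnet, it is in category K, it is classified as V): it is tagged N1.
By R38 (it is in state W1, it is outbound): it is in state K1.
By R6 (it carries a valid signature, it arrived on a privileged port): it meets criterion X1.
By R12 (it is tagged X, it satisfies condition B1, it is authenticated): it matches a known-bad pattern.
By R16 (it meets criterion U1): it is classified as S.
By R20 (it is marked high-priority): it is classified as F.
By R21 (it is in state F1, it is tagged N1): it is tagged J1.
By R25 (it is in state K1): it is classified as Z.
By R30 (it meets criterion X1): it is in category P.
By R1 (it is classified as Z, it matches a known-bad pattern): it is flagged for deep scan.
By R7 (it is flagged for deep scan, it is tagged G): it has attribute Q.
By R9 (it is tagged J1): it is in state G1.
By R15 (it is classified as F): it bypasses inspection.
By R27 (it has attribute Q, it bypasses inspection, it is classified as S): it is inbound.
By R33 (it is in state G1, it is in category P, it arrived on a privileged port): it has marker D1.
By R4 (it is inbound): it is inspected.
By R28 (it is inspected, it has marker D1): it has marker L.

Yes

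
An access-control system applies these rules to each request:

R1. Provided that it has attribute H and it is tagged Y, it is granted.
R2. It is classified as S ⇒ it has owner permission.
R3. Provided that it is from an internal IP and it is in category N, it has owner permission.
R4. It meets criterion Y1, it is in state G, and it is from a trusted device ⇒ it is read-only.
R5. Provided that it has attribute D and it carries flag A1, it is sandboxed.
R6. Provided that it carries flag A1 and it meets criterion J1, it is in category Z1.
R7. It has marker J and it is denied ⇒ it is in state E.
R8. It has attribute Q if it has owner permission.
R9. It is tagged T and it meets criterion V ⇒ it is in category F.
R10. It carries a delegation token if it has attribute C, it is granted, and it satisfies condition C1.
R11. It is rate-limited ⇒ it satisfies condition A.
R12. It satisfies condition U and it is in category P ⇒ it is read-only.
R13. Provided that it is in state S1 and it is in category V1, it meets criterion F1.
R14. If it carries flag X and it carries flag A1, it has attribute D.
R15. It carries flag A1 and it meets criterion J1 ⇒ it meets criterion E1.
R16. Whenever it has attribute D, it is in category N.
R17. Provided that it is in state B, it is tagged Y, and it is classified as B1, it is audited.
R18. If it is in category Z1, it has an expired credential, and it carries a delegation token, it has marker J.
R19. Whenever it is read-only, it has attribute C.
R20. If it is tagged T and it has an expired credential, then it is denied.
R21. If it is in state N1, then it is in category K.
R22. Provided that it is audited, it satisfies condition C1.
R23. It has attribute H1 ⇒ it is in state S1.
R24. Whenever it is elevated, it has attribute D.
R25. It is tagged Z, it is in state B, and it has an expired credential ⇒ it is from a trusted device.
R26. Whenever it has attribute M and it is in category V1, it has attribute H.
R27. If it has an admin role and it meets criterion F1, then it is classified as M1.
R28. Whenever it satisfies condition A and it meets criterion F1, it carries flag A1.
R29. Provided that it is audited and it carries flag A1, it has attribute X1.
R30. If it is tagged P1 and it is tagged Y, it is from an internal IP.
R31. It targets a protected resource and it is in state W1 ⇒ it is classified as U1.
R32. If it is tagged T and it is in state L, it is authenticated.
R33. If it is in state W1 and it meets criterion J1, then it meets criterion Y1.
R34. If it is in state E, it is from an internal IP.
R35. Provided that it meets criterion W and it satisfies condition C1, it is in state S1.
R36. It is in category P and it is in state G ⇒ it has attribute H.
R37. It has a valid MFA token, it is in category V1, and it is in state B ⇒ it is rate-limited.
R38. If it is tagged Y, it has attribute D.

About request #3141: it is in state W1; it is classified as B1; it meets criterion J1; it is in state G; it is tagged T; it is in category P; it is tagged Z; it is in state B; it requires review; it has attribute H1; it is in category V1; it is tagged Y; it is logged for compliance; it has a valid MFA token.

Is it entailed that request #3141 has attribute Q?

No

Forward chaining from the given facts derives: is audited, satisfies condition C1, is in state S1, meets criterion Y1, has attribute H, is rate-limited, has attribute D, is granted, satisfies condition A, meets criterion F1, is in category N, carries flag A1, has attribute X1, is sandboxed, is in category Z1, meets criterion E1.
The only rule concluding "it has attribute Q" is R8, which needs "it has owner permission"; that is never established.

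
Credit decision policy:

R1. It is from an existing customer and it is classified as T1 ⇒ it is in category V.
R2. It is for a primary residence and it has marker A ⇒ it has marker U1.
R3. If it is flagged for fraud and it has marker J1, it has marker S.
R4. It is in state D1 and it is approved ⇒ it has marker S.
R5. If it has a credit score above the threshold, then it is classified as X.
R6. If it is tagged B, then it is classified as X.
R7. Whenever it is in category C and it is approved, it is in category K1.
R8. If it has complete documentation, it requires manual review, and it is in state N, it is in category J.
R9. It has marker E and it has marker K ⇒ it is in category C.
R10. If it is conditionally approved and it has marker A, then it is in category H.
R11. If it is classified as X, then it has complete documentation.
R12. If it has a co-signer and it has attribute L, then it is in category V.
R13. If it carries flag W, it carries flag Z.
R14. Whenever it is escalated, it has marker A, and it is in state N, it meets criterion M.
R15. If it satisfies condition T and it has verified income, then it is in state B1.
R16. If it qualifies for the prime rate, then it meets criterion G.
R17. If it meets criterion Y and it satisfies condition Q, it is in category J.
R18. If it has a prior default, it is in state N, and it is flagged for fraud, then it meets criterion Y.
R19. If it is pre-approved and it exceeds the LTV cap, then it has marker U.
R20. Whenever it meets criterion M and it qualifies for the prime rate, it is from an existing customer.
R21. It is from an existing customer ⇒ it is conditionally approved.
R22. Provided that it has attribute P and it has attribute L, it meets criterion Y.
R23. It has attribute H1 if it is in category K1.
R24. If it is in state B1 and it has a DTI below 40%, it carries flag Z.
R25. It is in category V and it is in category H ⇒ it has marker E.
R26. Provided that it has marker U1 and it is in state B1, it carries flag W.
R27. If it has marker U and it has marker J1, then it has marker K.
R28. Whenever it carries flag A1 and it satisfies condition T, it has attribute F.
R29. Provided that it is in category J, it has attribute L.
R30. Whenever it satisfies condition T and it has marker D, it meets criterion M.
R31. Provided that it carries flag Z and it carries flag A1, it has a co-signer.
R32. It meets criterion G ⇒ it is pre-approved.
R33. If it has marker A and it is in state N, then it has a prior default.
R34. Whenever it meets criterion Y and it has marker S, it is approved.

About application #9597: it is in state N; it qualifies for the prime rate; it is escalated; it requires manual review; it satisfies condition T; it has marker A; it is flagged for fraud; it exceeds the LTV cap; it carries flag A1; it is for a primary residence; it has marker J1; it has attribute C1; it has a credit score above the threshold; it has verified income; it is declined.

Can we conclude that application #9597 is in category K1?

By R2 (it is for a primary residence, it has marker A): it has marker U1.
By R3 (it is flagged for fraud, it has marker J1): it has marker S.
By R5 (it has a credit score above the threshold): it is classified as X.
By R11 (it is classified as X): it has complete documentation.
By R14 (it is escalated, it has marker A, it is in state N): it meets criterion M.
By R15 (it satisfies condition T, it has verified income): it is in state B1.
By R16 (it qualifies for the prime rate): it meets criterion G.
By R20 (it meets criterion M, it qualifies for the prime rate): it is from an existing customer.
By R21 (it is from an existing customer): it is conditionally approved.
By R26 (it has marker U1, it is in state B1): it carries flag W.
By R32 (it meets criterion G): it is pre-approved.
By R33 (it has marker A, it is in state N): it has a prior default.
By R8 (it has complete documentation, it requires manual review, it is in state N): it is in category J.
By R10 (it is conditionally approved, it has marker A): it is in category H.
By R13 (it carries flag W): it carries flag Z.
By R18 (it has a prior default, it is in state N, it is flagged for fraud): it meets criterion Y.
By R19 (it is pre-approved, it exceeds the LTV cap): it has marker U.
By R27 (it has marker U, it has marker J1): it has marker K.
By R29 (it is in category J): it has attribute L.
By R31 (it carries flag Z, it carries flag A1): it has a co-signer.
By R34 (it meets criterion Y, it has marker S): it is approved.
By R12 (it has a co-signer, it has attribute L): it is in category V.
By R25 (it is in category V, it is in category H): it has marker E.
By R9 (it has marker E, it has marker K): it is in category C.
By R7 (it is in category C, it is approved): it is in category K1.

Yes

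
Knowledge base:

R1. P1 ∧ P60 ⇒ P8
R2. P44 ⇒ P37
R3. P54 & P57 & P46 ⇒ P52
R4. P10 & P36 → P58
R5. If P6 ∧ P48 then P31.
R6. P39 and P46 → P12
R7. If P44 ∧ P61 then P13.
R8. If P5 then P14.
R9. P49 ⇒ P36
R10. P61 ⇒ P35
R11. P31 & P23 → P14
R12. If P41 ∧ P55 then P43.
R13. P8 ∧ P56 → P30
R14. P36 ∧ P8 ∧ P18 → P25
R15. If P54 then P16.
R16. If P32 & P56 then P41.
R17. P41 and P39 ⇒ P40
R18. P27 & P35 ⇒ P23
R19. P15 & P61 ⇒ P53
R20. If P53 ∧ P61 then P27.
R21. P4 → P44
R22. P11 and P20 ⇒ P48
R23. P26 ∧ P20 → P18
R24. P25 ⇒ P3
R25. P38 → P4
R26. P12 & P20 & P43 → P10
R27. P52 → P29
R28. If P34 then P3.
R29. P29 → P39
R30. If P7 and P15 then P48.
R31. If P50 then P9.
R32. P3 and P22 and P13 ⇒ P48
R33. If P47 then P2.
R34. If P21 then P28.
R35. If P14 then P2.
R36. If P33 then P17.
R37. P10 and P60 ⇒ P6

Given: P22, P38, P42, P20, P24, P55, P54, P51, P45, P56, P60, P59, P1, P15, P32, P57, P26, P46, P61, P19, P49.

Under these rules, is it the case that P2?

P8  (by R1: P1, P60)
P52  (by R3: P54, P57, P46)
P36  (by R9: P49)
P35  (by R10: P61)
P41  (by R16: P32, P56)
P53  (by R19: P15, P61)
P27  (by R20: P53, P61)
P18  (by R23: P26, P20)
P4  (by R25: P38)
P29  (by R27: P52)
P39  (by R29: P29)
P12  (by R6: P39, P46)
P43  (by R12: P41, P55)
P25  (by R14: P36, P8, P18)
P23  (by R18: P27, P35)
P44  (by R21: P4)
P3  (by R24: P25)
P10  (by R26: P12, P20, P43)
P6  (by R37: P10, P60)
P13  (by R7: P44, P61)
P48  (by R32: P3, P22, P13)
P31  (by R5: P6, P48)
P14  (by R11: P31, P23)
P2  (by R35: P14)

Yes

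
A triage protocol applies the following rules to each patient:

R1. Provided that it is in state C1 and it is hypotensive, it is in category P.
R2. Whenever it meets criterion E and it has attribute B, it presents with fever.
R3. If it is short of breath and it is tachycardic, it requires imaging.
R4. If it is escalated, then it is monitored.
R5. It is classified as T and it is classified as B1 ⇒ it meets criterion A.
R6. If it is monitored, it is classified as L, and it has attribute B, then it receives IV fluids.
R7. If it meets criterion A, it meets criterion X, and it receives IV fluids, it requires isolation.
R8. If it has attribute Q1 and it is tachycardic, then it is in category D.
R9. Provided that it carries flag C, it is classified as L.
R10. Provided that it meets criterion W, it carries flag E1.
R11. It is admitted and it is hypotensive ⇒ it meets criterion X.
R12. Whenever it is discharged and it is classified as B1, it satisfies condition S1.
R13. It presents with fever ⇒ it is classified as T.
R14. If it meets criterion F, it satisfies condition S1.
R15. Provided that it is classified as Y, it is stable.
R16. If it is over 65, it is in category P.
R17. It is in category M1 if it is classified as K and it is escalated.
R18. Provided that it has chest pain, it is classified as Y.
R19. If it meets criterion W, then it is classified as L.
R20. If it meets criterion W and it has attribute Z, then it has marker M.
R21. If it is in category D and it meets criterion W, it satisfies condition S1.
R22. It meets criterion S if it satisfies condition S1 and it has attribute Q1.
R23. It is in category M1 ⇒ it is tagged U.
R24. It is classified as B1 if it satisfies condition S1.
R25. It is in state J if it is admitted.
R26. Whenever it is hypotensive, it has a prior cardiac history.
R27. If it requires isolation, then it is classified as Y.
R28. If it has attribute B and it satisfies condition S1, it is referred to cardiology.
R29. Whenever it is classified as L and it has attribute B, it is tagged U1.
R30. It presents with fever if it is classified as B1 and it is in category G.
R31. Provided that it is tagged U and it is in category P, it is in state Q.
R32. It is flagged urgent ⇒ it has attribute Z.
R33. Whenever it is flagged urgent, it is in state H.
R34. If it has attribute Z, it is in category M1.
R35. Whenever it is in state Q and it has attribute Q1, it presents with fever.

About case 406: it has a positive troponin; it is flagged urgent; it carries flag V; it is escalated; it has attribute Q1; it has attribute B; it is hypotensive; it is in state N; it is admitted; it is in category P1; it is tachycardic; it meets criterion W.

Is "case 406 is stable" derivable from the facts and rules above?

Forward chaining from the given facts derives: is monitored, is in category D, carries flag E1, meets criterion X, is classified as L, satisfies condition S1, meets criterion S, is classified as B1, is in state J, has a prior cardiac history, is referred to cardiology, is tagged U1, has attribute Z, is in state H, is in category M1, receives IV fluids, has marker M, is tagged U.
The only rule concluding "it is stable" is R15, which needs "it is classified as Y"; that is never established.

No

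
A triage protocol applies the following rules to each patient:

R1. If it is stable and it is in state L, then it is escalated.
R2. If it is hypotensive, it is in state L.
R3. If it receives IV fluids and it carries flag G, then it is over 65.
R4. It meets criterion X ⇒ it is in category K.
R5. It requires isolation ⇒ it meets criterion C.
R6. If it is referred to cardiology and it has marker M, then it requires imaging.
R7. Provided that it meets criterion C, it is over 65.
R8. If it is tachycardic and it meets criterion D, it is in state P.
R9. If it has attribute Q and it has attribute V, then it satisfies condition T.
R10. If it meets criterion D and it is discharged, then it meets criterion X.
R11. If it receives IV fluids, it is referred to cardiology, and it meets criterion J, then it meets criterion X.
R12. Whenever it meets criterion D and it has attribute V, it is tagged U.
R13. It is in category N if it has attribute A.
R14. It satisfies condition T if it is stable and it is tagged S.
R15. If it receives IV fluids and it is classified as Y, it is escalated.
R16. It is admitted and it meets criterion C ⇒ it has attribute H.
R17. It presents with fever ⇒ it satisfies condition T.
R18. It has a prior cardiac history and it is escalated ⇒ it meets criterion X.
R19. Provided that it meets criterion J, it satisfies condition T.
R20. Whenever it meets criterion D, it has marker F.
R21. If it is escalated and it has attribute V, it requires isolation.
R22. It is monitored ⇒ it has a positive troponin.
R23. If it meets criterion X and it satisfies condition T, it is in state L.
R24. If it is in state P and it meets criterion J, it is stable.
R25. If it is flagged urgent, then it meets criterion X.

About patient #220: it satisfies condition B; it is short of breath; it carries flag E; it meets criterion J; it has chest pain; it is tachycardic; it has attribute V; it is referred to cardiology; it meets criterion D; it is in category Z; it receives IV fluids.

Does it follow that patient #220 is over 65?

Yes

By R8 (it is tachycardic, it meets criterion D): it is in state P.
By R11 (it receives IV fluids, it is referred to cardiology, it meets criterion J): it meets criterion X.
By R19 (it meets criterion J): it satisfies condition T.
By R23 (it meets criterion X, it satisfies condition T): it is in state L.
By R24 (it is in state P, it meets criterion J): it is stable.
By R1 (it is stable, it is in state L): it is escalated.
By R21 (it is escalated, it has attribute V): it requires isolation.
By R5 (it requires isolation): it meets criterion C.
By R7 (it meets criterion C): it is over 65.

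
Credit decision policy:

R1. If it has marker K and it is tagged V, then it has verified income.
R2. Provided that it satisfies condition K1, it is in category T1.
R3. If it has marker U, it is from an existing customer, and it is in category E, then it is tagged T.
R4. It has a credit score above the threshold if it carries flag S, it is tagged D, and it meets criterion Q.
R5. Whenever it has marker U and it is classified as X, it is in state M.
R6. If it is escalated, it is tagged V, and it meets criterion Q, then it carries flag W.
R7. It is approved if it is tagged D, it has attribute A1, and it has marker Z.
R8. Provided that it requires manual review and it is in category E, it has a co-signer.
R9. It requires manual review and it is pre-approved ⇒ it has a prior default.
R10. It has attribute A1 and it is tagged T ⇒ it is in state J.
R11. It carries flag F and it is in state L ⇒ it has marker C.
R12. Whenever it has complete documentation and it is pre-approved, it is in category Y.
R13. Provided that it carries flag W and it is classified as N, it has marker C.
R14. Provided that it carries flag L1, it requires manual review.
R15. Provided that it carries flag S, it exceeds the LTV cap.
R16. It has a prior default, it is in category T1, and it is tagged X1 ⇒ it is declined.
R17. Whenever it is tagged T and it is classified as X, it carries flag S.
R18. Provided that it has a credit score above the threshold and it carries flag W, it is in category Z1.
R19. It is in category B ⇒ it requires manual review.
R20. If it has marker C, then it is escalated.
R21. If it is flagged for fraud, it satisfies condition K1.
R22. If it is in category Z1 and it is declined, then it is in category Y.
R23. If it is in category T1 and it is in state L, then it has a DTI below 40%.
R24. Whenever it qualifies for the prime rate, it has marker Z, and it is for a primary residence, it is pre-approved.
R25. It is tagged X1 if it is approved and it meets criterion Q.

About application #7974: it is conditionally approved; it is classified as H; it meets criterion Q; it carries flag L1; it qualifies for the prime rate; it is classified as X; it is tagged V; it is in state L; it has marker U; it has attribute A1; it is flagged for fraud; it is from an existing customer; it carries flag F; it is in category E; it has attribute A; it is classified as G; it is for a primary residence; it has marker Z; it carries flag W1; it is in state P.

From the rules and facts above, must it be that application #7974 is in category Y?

Forward chaining from the given facts derives: is tagged T, is in state M, is in state J, has marker C, requires manual review, carries flag S, is escalated, satisfies condition K1, is pre-approved, is in category T1, carries flag W, has a co-signer, has a prior default, exceeds the LTV cap, has a DTI below 40%.
Rules concluding "it is in category Y": R12 needs "it has complete documentation"; R22 needs "it is in category Z1" — none of these are established.

No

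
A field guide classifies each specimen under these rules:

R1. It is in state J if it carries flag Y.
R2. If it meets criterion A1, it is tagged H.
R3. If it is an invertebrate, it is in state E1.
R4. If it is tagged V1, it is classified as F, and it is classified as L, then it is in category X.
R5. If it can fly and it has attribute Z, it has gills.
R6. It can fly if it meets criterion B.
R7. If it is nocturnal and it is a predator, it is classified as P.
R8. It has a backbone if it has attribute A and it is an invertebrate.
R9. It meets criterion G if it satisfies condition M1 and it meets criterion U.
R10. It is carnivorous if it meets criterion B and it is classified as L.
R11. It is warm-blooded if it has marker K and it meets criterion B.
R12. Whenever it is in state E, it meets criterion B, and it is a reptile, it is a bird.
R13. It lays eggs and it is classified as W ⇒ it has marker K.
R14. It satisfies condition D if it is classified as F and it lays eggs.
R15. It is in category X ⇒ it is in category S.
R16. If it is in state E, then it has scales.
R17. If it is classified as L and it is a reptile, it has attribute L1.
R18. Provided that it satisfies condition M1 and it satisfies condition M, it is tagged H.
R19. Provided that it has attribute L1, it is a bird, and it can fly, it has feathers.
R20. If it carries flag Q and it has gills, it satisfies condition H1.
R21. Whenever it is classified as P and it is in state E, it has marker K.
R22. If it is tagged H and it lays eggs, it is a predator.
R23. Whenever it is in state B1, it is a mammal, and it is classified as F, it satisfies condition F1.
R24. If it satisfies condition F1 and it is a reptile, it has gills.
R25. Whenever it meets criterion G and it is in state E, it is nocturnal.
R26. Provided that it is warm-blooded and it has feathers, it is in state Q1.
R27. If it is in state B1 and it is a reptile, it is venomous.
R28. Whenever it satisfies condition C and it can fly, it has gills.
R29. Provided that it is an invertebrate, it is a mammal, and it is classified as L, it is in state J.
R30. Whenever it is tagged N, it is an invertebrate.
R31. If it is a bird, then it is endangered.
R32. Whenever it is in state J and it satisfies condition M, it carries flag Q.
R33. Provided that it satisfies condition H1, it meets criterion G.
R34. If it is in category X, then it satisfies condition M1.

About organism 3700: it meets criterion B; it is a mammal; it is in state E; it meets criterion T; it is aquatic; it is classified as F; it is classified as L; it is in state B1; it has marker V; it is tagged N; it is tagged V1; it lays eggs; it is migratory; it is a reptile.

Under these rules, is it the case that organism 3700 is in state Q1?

Forward chaining from the given facts derives: is in category X, can fly, is carnivorous, is a bird, satisfies condition D, is in category S, has scales, has attribute L1, has feathers, satisfies condition F1, has gills, is venomous, is an invertebrate, is endangered, satisfies condition M1, is in state E1, is in state J.
The only rule concluding "it is in state Q1" is R26, which needs "it is warm-blooded"; that is never established.

No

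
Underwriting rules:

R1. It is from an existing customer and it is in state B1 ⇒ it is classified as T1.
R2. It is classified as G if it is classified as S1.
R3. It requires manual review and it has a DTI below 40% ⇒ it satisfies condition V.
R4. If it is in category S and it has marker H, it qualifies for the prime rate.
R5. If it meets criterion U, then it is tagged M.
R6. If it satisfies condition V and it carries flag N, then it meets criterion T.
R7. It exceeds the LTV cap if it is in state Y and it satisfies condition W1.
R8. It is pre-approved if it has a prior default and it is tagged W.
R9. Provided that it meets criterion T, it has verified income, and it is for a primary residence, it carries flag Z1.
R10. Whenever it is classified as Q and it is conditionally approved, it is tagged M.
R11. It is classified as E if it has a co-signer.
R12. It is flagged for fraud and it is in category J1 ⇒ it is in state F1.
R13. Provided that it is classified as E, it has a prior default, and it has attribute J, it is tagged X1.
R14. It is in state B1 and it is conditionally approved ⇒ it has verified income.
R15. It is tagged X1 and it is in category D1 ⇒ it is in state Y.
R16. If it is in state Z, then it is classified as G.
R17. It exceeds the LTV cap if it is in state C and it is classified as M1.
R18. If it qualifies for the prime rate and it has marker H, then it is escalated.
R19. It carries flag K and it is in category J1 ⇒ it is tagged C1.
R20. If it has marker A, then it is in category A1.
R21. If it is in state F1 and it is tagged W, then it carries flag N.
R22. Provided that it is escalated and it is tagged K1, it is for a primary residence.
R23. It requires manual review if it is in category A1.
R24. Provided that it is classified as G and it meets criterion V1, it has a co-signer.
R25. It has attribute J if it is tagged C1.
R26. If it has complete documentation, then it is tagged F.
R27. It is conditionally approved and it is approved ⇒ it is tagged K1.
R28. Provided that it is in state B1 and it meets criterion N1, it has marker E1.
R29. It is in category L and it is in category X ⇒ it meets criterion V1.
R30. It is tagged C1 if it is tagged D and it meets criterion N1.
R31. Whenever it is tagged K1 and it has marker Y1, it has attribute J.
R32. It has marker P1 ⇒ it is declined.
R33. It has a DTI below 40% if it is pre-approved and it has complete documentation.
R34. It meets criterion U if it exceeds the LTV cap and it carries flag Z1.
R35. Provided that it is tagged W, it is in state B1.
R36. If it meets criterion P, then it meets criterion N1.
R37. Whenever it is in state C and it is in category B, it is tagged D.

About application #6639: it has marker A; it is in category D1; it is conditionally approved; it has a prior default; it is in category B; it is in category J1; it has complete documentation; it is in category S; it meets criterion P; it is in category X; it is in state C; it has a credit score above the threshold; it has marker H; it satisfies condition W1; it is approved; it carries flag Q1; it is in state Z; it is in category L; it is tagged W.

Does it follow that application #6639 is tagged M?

No

Forward chaining from the given facts derives: qualifies for the prime rate, is pre-approved, is classified as G, is escalated, is in category A1, requires manual review, is tagged F, is tagged K1, meets criterion V1, has a DTI below 40%, is in state B1, meets criterion N1, is tagged D, satisfies condition V, has verified income, is for a primary residence, has a co-signer, has marker E1, is tagged C1, is classified as E, has attribute J, is tagged X1, is in state Y, exceeds the LTV cap.
Rules concluding "it is tagged M": R5 needs "it meets criterion U"; R10 needs "it is classified as Q" — none of these are established.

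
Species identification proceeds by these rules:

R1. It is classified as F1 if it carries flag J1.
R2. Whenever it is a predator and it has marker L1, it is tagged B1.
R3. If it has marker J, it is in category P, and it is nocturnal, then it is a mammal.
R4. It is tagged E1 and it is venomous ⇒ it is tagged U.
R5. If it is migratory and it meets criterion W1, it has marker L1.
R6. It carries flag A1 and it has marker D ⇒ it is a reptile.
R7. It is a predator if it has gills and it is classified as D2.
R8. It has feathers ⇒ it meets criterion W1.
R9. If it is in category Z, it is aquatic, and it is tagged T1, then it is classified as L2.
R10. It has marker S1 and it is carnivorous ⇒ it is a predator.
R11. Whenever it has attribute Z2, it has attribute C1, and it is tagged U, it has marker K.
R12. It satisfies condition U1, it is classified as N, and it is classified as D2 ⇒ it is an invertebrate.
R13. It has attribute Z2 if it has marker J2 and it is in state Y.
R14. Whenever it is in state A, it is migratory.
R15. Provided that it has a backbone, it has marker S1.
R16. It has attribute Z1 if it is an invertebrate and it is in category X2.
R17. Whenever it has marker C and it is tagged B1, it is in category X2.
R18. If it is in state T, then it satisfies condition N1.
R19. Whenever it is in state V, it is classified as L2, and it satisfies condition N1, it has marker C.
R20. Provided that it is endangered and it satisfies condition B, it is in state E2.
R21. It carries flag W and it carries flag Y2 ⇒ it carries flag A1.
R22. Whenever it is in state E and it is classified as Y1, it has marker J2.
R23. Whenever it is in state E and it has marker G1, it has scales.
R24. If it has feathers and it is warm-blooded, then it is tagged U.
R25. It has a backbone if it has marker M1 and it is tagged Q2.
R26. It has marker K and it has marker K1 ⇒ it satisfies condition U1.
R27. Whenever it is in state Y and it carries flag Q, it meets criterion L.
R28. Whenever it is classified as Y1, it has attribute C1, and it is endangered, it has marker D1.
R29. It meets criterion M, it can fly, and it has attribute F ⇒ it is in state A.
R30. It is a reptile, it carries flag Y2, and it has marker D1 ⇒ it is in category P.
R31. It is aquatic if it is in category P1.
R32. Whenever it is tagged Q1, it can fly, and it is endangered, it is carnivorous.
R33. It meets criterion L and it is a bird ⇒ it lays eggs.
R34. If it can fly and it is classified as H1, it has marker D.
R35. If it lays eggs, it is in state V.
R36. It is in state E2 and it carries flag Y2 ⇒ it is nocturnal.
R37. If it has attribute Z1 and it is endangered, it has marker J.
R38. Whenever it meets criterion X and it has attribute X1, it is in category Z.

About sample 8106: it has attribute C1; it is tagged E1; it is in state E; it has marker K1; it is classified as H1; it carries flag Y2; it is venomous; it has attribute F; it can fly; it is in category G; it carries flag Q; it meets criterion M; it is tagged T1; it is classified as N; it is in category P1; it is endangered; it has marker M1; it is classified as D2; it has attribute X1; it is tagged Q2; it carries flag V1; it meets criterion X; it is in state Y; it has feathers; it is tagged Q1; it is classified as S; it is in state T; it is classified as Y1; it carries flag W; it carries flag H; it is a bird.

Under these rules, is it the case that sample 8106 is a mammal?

No

Forward chaining from the given facts derives: is tagged U, meets criterion W1, satisfies condition N1, carries flag A1, has marker J2, has a backbone, meets criterion L, has marker D1, is in state A, is aquatic, is carnivorous, lays eggs, has marker D, is in state V, is in category Z, is a reptile, is classified as L2, has attribute Z2, is migratory, has marker S1, has marker C, is in category P, has marker L1, is a predator, has marker K, satisfies condition U1, is tagged B1, is an invertebrate, is in category X2, has attribute Z1, has marker J.
The only rule concluding "it is a mammal" is R3, which needs "it is nocturnal"; that is never established.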